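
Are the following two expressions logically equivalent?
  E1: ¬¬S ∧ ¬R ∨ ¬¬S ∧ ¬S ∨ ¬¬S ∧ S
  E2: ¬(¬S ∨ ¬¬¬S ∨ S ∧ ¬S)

Yes

E1: ¬¬S ∧ ¬R ∨ ¬¬S ∧ ¬S ∨ ¬¬S ∧ S
    = ¬¬S ∧ ¬R ∨ ¬¬S   (distribution)
    = ¬¬S   (absorption)
    = S   (double negation)
E2: ¬(¬S ∨ ¬¬¬S ∨ S ∧ ¬S)
    = ¬(¬S ∨ ¬¬¬S)   (complement / identity)
    = ¬(¬S ∨ ¬S)   (double negation)
    = ¬¬S   (idempotence)
    = S   (double negation)
Both reduce to S, so they are equivalent.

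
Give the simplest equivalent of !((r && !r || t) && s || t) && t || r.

!((r && !r || t) && s || t) && t || r
= !(t && s || t) && t || r   (complement / identity)
= !t && t || r   (absorption)
= r   (complement / identity)

r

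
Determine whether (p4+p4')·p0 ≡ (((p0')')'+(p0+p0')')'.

Yes

E1: (p4+p4')·p0
    = p0   [complement / identity]
E2: (((p0')')'+(p0+p0')')'
    = (p0'+(p0+p0')')'   [double negation]
    = p0·(p0+p0')   [De Morgan]
    = p0   [complement / identity]
Both reduce to p0, so they are equivalent.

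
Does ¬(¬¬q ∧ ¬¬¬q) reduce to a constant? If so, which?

¬(¬¬q ∧ ¬¬¬q)
= ¬(¬¬q ∧ ¬q)   — double negation
= ¬q ∨ q   — De Morgan
= True   — complement

yes, True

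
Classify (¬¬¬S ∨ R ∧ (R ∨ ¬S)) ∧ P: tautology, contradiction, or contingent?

contingent

(¬¬¬S ∨ R ∧ (R ∨ ¬S)) ∧ P
= (¬S ∨ R ∧ (R ∨ ¬S)) ∧ P   [double negation]
= (¬S ∨ R) ∧ P   [absorption]
This depends on P, R, S, so it is not a constant.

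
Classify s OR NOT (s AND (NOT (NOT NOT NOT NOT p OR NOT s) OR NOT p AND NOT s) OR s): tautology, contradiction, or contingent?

s OR NOT (s AND (NOT (NOT NOT NOT NOT p OR NOT s) OR NOT p AND NOT s) OR s)
= s OR NOT (s AND (NOT NOT NOT p AND s OR NOT p AND NOT s) OR s)   [De Morgan]
= s OR NOT (s AND (NOT p AND s OR NOT p AND NOT s) OR s)   [double negation]
= s OR NOT (s AND NOT p OR s)   [distribution]
= s OR NOT s   [absorption]
= TRUE   [complement]

tautology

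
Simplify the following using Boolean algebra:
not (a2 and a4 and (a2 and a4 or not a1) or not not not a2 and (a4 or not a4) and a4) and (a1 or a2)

not a4 and (a1 or a2)

not (a2 and a4 and (a2 and a4 or not a1) or not not not a2 and (a4 or not a4) and a4) and (a1 or a2)
= not (a2 and a4 or not not not a2 and (a4 or not a4) and a4) and (a1 or a2)   (absorption)
= not (a2 and a4 or not a2 and (a4 or not a4) and a4) and (a1 or a2)   (double negation)
= not (a2 and a4 or not a2 and a4) and (a1 or a2)   (complement / identity)
= not a4 and (a1 or a2)   (distribution)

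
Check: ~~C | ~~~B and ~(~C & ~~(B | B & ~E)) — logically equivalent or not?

E1: ~~C | ~~~B
    = ~~C | ~B   [double negation]
    = C | ~B   [double negation]
E2: ~(~C & ~~(B | B & ~E))
    = C | ~(B | B & ~E)   [De Morgan]
    = C | ~B   [absorption]
Both reduce to C | ~B, so they are equivalent.

Yes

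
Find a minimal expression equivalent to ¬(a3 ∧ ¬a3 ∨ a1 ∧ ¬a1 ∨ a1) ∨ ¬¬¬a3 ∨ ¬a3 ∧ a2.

¬a1 ∨ ¬a3

¬(a3 ∧ ¬a3 ∨ a1 ∧ ¬a1 ∨ a1) ∨ ¬¬¬a3 ∨ ¬a3 ∧ a2
= ¬(a3 ∧ ¬a3 ∨ a1) ∨ ¬¬¬a3 ∨ ¬a3 ∧ a2   [complement / identity]
= ¬(a3 ∧ ¬a3 ∨ a1) ∨ ¬a3 ∨ ¬a3 ∧ a2   [double negation]
= ¬a1 ∨ ¬a3 ∨ ¬a3 ∧ a2   [complement / identity]
= ¬a1 ∨ ¬a3   [absorption]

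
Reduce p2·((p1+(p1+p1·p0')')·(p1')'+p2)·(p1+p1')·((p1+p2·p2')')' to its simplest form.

p2·p1

p2·((p1+(p1+p1·p0')')·(p1')'+p2)·(p1+p1')·((p1+p2·p2')')'
= p2·((p1+(p1+p1·p0')')·(p1')'+p2)·(p1+p1')·(p1')'   [complement / identity]
= p2·((p1+p1')·(p1')'+p2)·(p1+p1')·(p1')'   [absorption]
= p2·(p1+p1')·(p1')'   [absorption]
= p2·(p1')'   [complement / identity]
= p2·p1   [double negation]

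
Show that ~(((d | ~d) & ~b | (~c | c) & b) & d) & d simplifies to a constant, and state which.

0

~(((d | ~d) & ~b | (~c | c) & b) & d) & d
= ~((~b | (~c | c) & b) & d) & d   [complement / identity]
= ~((~b | b) & d) & d   [complement / identity]
= ~d & d   [complement / identity]
= 0   [complement]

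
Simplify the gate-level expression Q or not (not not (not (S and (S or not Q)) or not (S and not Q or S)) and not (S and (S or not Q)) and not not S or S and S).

Q or not S

Q or not (not not (not (S and (S or not Q)) or not (S and not Q or S)) and not (S and (S or not Q)) and not not S or S and S)
= Q or not ((not (S and (S or not Q)) or not (S and not Q or S)) and not (S and (S or not Q)) and not not S or S and S)
= Q or not ((not (S and (S or not Q)) or not S) and not (S and (S or not Q)) and not not S or S and S)
= Q or not (not (S and (S or not Q)) and not not S or S and S)
= Q or not (not S and not not S or S and S)
= Q or not (not S and S or S and S)
= Q or not S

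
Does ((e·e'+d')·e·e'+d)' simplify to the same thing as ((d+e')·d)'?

E1: ((e·e'+d')·e·e'+d)'
    = (e·e'+d)'
    = d'
E2: ((d+e')·d)'
    = d'
Both reduce to d', so they are equivalent.

Yes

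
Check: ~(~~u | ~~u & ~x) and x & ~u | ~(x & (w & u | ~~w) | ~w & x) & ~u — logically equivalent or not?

Yes

E1: ~(~~u | ~~u & ~x)
    = ~~~u   (absorption)
    = ~u   (double negation)
E2: x & ~u | ~(x & (w & u | ~~w) | ~w & x) & ~u
    = x & ~u | ~(x & (w & u | w) | ~w & x) & ~u   (double negation)
    = x & ~u | ~(x & w | ~w & x) & ~u   (absorption)
    = x & ~u | ~x & ~u   (distribution)
    = ~u   (distribution)
Both reduce to ~u, so they are equivalent.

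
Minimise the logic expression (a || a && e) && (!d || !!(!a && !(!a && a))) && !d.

(a || a && e) && (!d || !!(!a && !(!a && a))) && !d
= (a || a && e) && (!d || !(a || !a && a)) && !d   (De Morgan)
= (a || a && e) && (!d || !a) && !d   (complement / identity)
= a && (!d || !a) && !d   (absorption)
= a && !d   (absorption)

a && !d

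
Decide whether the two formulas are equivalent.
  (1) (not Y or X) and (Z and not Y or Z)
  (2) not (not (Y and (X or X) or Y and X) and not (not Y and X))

E1: (not Y or X) and (Z and not Y or Z)
    = (not Y or X) and Z   [absorption]
E2: not (not (Y and (X or X) or Y and X) and not (not Y and X))
    = Y and (X or X) or Y and X or not Y and X   [De Morgan]
    = Y and X or Y and X or not Y and X   [idempotence]
    = Y and X or not Y and X   [idempotence]
    = X   [distribution]
These differ: at X=1, Y=0, Z=0, E1 = 0 but E2 = 1.

No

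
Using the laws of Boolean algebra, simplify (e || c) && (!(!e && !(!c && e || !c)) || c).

(e || c) && (!(!e && !(!c && e || !c)) || c)
= c || e && !(!e && !(!c && e || !c))
= c || e && !(!e && !!c)
= c || e && (e || !c)
= c || e

c || e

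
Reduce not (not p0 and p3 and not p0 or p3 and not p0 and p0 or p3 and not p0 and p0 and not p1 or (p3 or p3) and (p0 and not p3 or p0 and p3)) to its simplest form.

not p3

not (not p0 and p3 and not p0 or p3 and not p0 and p0 or p3 and not p0 and p0 and not p1 or (p3 or p3) and (p0 and not p3 or p0 and p3))
= not (not p0 and p3 and not p0 or p3 and not p0 and p0 or p3 and not p0 and p0 and not p1 or (p3 or p3) and p0)   — distribution
= not (not p0 and p3 and not p0 or p3 and not p0 and p0 or (p3 or p3) and p0)   — absorption
= not (p3 and not p0 or (p3 or p3) and p0)   — distribution
= not (p3 and not p0 or p3 and p0)   — idempotence
= not p3   — distribution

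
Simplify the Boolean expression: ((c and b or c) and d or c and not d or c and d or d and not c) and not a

(c or d) and not a

((c and b or c) and d or c and not d or c and d or d and not c) and not a
= (c and d or c and not d or c and d or d and not c) and not a
= (c and d or c and not d or d) and not a
= (c or d) and not a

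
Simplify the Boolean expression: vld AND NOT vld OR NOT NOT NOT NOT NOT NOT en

en

vld AND NOT vld OR NOT NOT NOT NOT NOT NOT en
= NOT NOT NOT NOT NOT NOT en
= NOT NOT NOT NOT en
= NOT NOT en
= en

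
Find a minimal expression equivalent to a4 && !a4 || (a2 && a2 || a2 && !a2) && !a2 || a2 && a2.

a4 && !a4 || (a2 && a2 || a2 && !a2) && !a2 || a2 && a2
= (a2 && a2 || a2 && !a2) && !a2 || a2 && a2   — complement / identity
= a2 && !a2 || a2 && a2   — distribution
= a2   — distribution

a2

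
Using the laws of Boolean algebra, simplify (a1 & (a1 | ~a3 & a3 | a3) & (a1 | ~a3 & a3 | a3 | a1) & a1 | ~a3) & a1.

a1

(a1 & (a1 | ~a3 & a3 | a3) & (a1 | ~a3 & a3 | a3 | a1) & a1 | ~a3) & a1
= (a1 & (a1 | ~a3 & a3 | a3) & a1 | ~a3) & a1   — absorption
= (a1 & (a1 | a3) & a1 | ~a3) & a1   — complement / identity
= (a1 & a1 | ~a3) & a1   — absorption
= (a1 | ~a3) & a1   — idempotence
= a1   — absorption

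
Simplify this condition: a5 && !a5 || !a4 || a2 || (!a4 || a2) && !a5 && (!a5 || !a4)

!a4 || a2

a5 && !a5 || !a4 || a2 || (!a4 || a2) && !a5 && (!a5 || !a4)
= !a4 || a2 || (!a4 || a2) && !a5 && (!a5 || !a4)   (complement / identity)
= !a4 || a2 || (!a4 || a2) && !a5   (absorption)
= !a4 || a2   (absorption)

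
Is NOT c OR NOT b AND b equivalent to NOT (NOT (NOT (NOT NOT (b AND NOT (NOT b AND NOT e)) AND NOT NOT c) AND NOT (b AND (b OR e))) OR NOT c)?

No

E1: NOT c OR NOT b AND b
    = NOT c   [complement / identity]
E2: NOT (NOT (NOT (NOT NOT (b AND NOT (NOT b AND NOT e)) AND NOT NOT c) AND NOT (b AND (b OR e))) OR NOT c)
    = NOT (NOT ((NOT (b AND NOT (NOT b AND NOT e)) OR NOT c) AND NOT (b AND (b OR e))) OR NOT c)   [De Morgan]
    = NOT (NOT ((NOT (b AND (b OR e)) OR NOT c) AND NOT (b AND (b OR e))) OR NOT c)   [De Morgan]
    = NOT (NOT NOT (b AND (b OR e)) OR NOT c)   [absorption]
    = NOT (NOT NOT b OR NOT c)   [absorption]
    = NOT b AND c   [De Morgan]
These differ: at b=0, c=0, e=1, E1 = 1 but E2 = 0.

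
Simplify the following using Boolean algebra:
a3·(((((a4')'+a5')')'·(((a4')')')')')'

a3·(((((a4')'+a5')')'·(((a4')')')')')'
= a3·(((a4')'+a5')'+((a4')')')'   [De Morgan]
= a3·((a4')'+a5')·(a4')'   [De Morgan]
= a3·(a4')'   [absorption]
= a3·a4   [double negation]

a3·a4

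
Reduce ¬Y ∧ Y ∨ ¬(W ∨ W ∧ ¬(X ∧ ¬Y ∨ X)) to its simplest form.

¬Y ∧ Y ∨ ¬(W ∨ W ∧ ¬(X ∧ ¬Y ∨ X))
= ¬(W ∨ W ∧ ¬(X ∧ ¬Y ∨ X))   — complement / identity
= ¬(W ∨ W ∧ ¬X)   — absorption
= ¬W   — absorption

¬W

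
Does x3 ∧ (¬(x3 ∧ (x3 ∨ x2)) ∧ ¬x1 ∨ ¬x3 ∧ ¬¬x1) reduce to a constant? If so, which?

yes, False

x3 ∧ (¬(x3 ∧ (x3 ∨ x2)) ∧ ¬x1 ∨ ¬x3 ∧ ¬¬x1)
= x3 ∧ (¬x3 ∧ ¬x1 ∨ ¬x3 ∧ ¬¬x1)   — absorption
= x3 ∧ (¬x3 ∧ ¬x1 ∨ ¬x3 ∧ x1)   — double negation
= x3 ∧ ¬x3   — distribution
= False   — complement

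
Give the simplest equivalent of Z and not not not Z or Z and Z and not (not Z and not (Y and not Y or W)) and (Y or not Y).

Z

Z and not not not Z or Z and Z and not (not Z and not (Y and not Y or W)) and (Y or not Y)
= Z and not not not Z or Z and Z and not (not Z and not (Y and not Y or W))   — complement / identity
= Z and not not not Z or Z and Z and (Z or Y and not Y or W)   — De Morgan
= Z and not not not Z or Z and Z and (Z or W)   — complement / identity
= Z and not not not Z or Z and Z   — absorption
= Z and not Z or Z and Z   — double negation
= Z   — distribution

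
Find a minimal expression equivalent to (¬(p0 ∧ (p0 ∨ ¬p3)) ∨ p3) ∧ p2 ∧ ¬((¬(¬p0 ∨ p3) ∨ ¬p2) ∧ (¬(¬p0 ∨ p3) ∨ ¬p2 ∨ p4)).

(¬(p0 ∧ (p0 ∨ ¬p3)) ∨ p3) ∧ p2 ∧ ¬((¬(¬p0 ∨ p3) ∨ ¬p2) ∧ (¬(¬p0 ∨ p3) ∨ ¬p2 ∨ p4))
= (¬(p0 ∧ (p0 ∨ ¬p3)) ∨ p3) ∧ p2 ∧ ¬(¬(¬p0 ∨ p3) ∨ ¬p2)   — absorption
= (¬p0 ∨ p3) ∧ p2 ∧ ¬(¬(¬p0 ∨ p3) ∨ ¬p2)   — absorption
= (¬p0 ∨ p3) ∧ p2 ∧ (¬p0 ∨ p3) ∧ p2   — De Morgan
= (¬p0 ∨ p3) ∧ p2   — idempotence

(¬p0 ∨ p3) ∧ p2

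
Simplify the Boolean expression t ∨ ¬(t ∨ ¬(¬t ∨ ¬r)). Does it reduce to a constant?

True

t ∨ ¬(t ∨ ¬(¬t ∨ ¬r))
= t ∨ ¬(t ∨ t ∧ r)   [De Morgan]
= t ∨ ¬t   [absorption]
= True   [complement]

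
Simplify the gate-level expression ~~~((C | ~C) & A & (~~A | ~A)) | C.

~A | C

~~~((C | ~C) & A & (~~A | ~A)) | C
= ~((C | ~C) & A & (~~A | ~A)) | C   — double negation
= ~(A & (~~A | ~A)) | C   — complement / identity
= ~(A & (A | ~A)) | C   — double negation
= ~A | C   — complement / identity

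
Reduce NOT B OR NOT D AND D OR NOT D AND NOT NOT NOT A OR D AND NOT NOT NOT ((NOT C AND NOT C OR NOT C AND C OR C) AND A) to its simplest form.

NOT B OR NOT D AND D OR NOT D AND NOT NOT NOT A OR D AND NOT NOT NOT ((NOT C AND NOT C OR NOT C AND C OR C) AND A)
= NOT B OR NOT D AND D OR NOT D AND NOT NOT NOT A OR D AND NOT NOT NOT ((NOT C OR C) AND A)   — distribution
= NOT B OR NOT D AND D OR NOT D AND NOT NOT NOT A OR D AND NOT NOT NOT A   — complement / identity
= NOT B OR NOT D AND NOT NOT NOT A OR D AND NOT NOT NOT A   — complement / identity
= NOT B OR NOT NOT NOT A   — distribution
= NOT B OR NOT A   — double negation

NOT B OR NOT A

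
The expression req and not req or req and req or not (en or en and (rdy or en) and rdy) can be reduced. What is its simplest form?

req or not en

req and not req or req and req or not (en or en and (rdy or en) and rdy)
= req and not req or req and req or not (en or en and rdy)   [absorption]
= req or not (en or en and rdy)   [distribution]
= req or not en   [absorption]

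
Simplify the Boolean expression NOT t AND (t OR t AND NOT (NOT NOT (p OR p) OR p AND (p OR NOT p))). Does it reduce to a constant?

FALSE

NOT t AND (t OR t AND NOT (NOT NOT (p OR p) OR p AND (p OR NOT p)))
= NOT t AND (t OR t AND NOT (NOT NOT p OR p AND (p OR NOT p)))   [idempotence]
= NOT t AND (t OR t AND NOT (p OR p AND (p OR NOT p)))   [double negation]
= NOT t AND (t OR t AND NOT (p OR p))   [complement / identity]
= NOT t AND (t OR t AND NOT p)   [idempotence]
= NOT t AND t   [absorption]
= FALSE   [complement]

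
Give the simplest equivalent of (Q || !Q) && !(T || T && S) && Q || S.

!T && Q || S

(Q || !Q) && !(T || T && S) && Q || S
= !(T || T && S) && Q || S   [complement / identity]
= !T && Q || S   [absorption]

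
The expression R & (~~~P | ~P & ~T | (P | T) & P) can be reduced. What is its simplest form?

R & (~~~P | ~P & ~T | (P | T) & P)
= R & (~P | ~P & ~T | (P | T) & P)   — double negation
= R & (~P | ~P & ~T | P)   — absorption
= R & (~P | P)   — absorption
= R   — complement / identity

R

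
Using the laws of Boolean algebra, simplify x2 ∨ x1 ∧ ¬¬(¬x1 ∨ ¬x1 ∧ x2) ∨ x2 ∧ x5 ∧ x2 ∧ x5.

x2

x2 ∨ x1 ∧ ¬¬(¬x1 ∨ ¬x1 ∧ x2) ∨ x2 ∧ x5 ∧ x2 ∧ x5
= x2 ∨ x1 ∧ (¬x1 ∨ ¬x1 ∧ x2) ∨ x2 ∧ x5 ∧ x2 ∧ x5   [double negation]
= x2 ∨ x1 ∧ ¬x1 ∨ x2 ∧ x5 ∧ x2 ∧ x5   [absorption]
= x2 ∨ x2 ∧ x5 ∧ x2 ∧ x5   [complement / identity]
= x2 ∨ x2 ∧ x5   [idempotence]
= x2   [absorption]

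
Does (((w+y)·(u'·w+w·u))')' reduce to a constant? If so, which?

(((w+y)·(u'·w+w·u))')'
= (((w+y)·w)')'   (distribution)
= (w')'   (absorption)
= w   (double negation)
This depends on w, so it is not a constant.

no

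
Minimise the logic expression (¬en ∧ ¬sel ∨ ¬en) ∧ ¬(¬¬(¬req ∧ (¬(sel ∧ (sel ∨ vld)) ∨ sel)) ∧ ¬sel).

(¬en ∧ ¬sel ∨ ¬en) ∧ ¬(¬¬(¬req ∧ (¬(sel ∧ (sel ∨ vld)) ∨ sel)) ∧ ¬sel)
= (¬en ∧ ¬sel ∨ ¬en) ∧ ¬(¬¬(¬req ∧ (¬sel ∨ sel)) ∧ ¬sel)   (absorption)
= ¬en ∧ ¬(¬¬(¬req ∧ (¬sel ∨ sel)) ∧ ¬sel)   (absorption)
= ¬en ∧ (¬(¬req ∧ (¬sel ∨ sel)) ∨ sel)   (De Morgan)
= ¬en ∧ (¬¬req ∨ sel)   (complement / identity)
= ¬en ∧ (req ∨ sel)   (double negation)

¬en ∧ (req ∨ sel)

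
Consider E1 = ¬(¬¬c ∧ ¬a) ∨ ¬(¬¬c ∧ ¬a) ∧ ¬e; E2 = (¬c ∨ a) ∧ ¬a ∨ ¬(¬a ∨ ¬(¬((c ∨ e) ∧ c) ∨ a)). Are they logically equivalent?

E1: ¬(¬¬c ∧ ¬a) ∨ ¬(¬¬c ∧ ¬a) ∧ ¬e
    = ¬(¬¬c ∧ ¬a)   — absorption
    = ¬c ∨ a   — De Morgan
E2: (¬c ∨ a) ∧ ¬a ∨ ¬(¬a ∨ ¬(¬((c ∨ e) ∧ c) ∨ a))
    = (¬c ∨ a) ∧ ¬a ∨ a ∧ (¬((c ∨ e) ∧ c) ∨ a)   — De Morgan
    = (¬c ∨ a) ∧ ¬a ∨ a ∧ (¬c ∨ a)   — absorption
    = ¬c ∨ a   — distribution
Both reduce to ¬c ∨ a, so they are equivalent.

Yes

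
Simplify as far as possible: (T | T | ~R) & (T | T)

(T | T | ~R) & (T | T)
= T | T
= T

T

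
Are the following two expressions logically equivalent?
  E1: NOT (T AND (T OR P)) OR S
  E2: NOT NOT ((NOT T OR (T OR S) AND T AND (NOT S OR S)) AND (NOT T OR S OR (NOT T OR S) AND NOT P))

Yes

E1: NOT (T AND (T OR P)) OR S
    = NOT T OR S
E2: NOT NOT ((NOT T OR (T OR S) AND T AND (NOT S OR S)) AND (NOT T OR S OR (NOT T OR S) AND NOT P))
    = NOT NOT ((NOT T OR (T OR S) AND T) AND (NOT T OR S OR (NOT T OR S) AND NOT P))
    = NOT NOT ((NOT T OR T) AND (NOT T OR S OR (NOT T OR S) AND NOT P))
    = NOT NOT ((NOT T OR T) AND (NOT T OR S))
    = NOT NOT (NOT T OR S)
    = NOT T OR S
Both reduce to NOT T OR S, so they are equivalent.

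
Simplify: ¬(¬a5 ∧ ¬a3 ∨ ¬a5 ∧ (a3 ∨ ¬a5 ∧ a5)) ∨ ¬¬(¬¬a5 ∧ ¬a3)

¬(¬a5 ∧ ¬a3 ∨ ¬a5 ∧ (a3 ∨ ¬a5 ∧ a5)) ∨ ¬¬(¬¬a5 ∧ ¬a3)
= ¬(¬a5 ∧ ¬a3 ∨ ¬a5 ∧ (a3 ∨ ¬a5 ∧ a5)) ∨ ¬¬a5 ∧ ¬a3   (double negation)
= ¬(¬a5 ∧ ¬a3 ∨ ¬a5 ∧ a3) ∨ ¬¬a5 ∧ ¬a3   (complement / identity)
= ¬¬a5 ∨ ¬¬a5 ∧ ¬a3   (distribution)
= ¬¬a5   (absorption)
= a5   (double negation)

a5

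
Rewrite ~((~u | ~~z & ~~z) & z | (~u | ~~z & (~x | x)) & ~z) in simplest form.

u & ~z

~((~u | ~~z & ~~z) & z | (~u | ~~z & (~x | x)) & ~z)
= ~((~u | ~~z) & z | (~u | ~~z & (~x | x)) & ~z)   (idempotence)
= ~((~u | ~~z) & z | (~u | ~~z) & ~z)   (complement / identity)
= ~(~u | ~~z)   (distribution)
= u & ~z   (De Morgan)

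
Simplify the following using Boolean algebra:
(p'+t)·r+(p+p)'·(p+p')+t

(p'+t)·r+(p+p)'·(p+p')+t
= (p'+t)·r+(p+p)'+t   — complement / identity
= (p'+t)·r+p'+t   — idempotence
= p'+t   — absorption

p'+t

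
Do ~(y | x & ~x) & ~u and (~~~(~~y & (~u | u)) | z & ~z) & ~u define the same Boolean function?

E1: ~(y | x & ~x) & ~u
    = ~y & ~u   [complement / identity]
E2: (~~~(~~y & (~u | u)) | z & ~z) & ~u
    = (~~~(y & (~u | u)) | z & ~z) & ~u   [double negation]
    = ~~~(y & (~u | u)) & ~u   [complement / identity]
    = ~~~y & ~u   [complement / identity]
    = ~y & ~u   [double negation]
Both reduce to ~y & ~u, so they are equivalent.

Yes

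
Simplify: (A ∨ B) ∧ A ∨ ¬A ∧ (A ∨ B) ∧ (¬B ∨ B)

A ∨ B

(A ∨ B) ∧ A ∨ ¬A ∧ (A ∨ B) ∧ (¬B ∨ B)
= (A ∨ B) ∧ A ∨ ¬A ∧ (A ∨ B)
= A ∨ B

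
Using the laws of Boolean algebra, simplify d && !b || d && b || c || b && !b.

d || c

d && !b || d && b || c || b && !b
= d || c || b && !b   — distribution
= d || c   — complement / identity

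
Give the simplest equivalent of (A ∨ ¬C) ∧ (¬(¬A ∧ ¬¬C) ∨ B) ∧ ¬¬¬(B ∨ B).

(A ∨ ¬C) ∧ (¬(¬A ∧ ¬¬C) ∨ B) ∧ ¬¬¬(B ∨ B)
= (A ∨ ¬C) ∧ (A ∨ ¬C ∨ B) ∧ ¬¬¬(B ∨ B)
= (A ∨ ¬C) ∧ ¬¬¬(B ∨ B)
= (A ∨ ¬C) ∧ ¬(B ∨ B)
= (A ∨ ¬C) ∧ ¬B

(A ∨ ¬C) ∧ ¬B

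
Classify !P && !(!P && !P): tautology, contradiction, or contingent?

contradiction

!P && !(!P && !P)
= !P && !!P   — idempotence
= !P && P   — double negation
= false   — complement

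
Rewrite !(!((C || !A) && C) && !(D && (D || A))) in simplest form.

!(!((C || !A) && C) && !(D && (D || A)))
= (C || !A) && C || D && (D || A)   [De Morgan]
= C || D && (D || A)   [absorption]
= C || D   [absorption]

C || D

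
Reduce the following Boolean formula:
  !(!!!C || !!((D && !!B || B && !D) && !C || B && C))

C && !B

!(!!!C || !!((D && !!B || B && !D) && !C || B && C))
= !(!!!C || !!((D && B || B && !D) && !C || B && C))   — double negation
= !(!C || !!((D && B || B && !D) && !C || B && C))   — double negation
= !(!C || !!(B && !C || B && C))   — distribution
= C && !(B && !C || B && C)   — De Morgan
= C && !B   — distribution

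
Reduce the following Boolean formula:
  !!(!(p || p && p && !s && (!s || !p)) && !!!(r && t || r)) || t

!!(!(p || p && p && !s && (!s || !p)) && !!!(r && t || r)) || t
= !(p || p && p && !s && (!s || !p)) && !!!(r && t || r) || t   (double negation)
= !(p || p && p && !s) && !!!(r && t || r) || t   (absorption)
= !(p || p && !s) && !!!(r && t || r) || t   (idempotence)
= !p && !!!(r && t || r) || t   (absorption)
= !p && !!!r || t   (absorption)
= !p && !r || t   (double negation)

!p && !r || t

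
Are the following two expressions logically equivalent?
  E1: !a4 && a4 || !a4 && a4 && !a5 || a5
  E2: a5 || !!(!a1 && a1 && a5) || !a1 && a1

Yes

E1: !a4 && a4 || !a4 && a4 && !a5 || a5
    = !a4 && a4 || a5
    = a5
E2: a5 || !!(!a1 && a1 && a5) || !a1 && a1
    = a5 || !a1 && a1 && a5 || !a1 && a1
    = a5 || !a1 && a1
    = a5
Both reduce to a5, so they are equivalent.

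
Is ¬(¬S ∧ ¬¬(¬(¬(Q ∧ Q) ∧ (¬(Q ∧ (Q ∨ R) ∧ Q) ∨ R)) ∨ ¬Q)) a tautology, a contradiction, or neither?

neither

¬(¬S ∧ ¬¬(¬(¬(Q ∧ Q) ∧ (¬(Q ∧ (Q ∨ R) ∧ Q) ∨ R)) ∨ ¬Q))
= ¬(¬S ∧ ¬¬(¬(¬(Q ∧ Q) ∧ (¬(Q ∧ Q) ∨ R)) ∨ ¬Q))   [absorption]
= S ∨ ¬(¬(¬(Q ∧ Q) ∧ (¬(Q ∧ Q) ∨ R)) ∨ ¬Q)   [De Morgan]
= S ∨ ¬(¬¬(Q ∧ Q) ∨ ¬Q)   [absorption]
= S ∨ ¬(¬¬Q ∨ ¬Q)   [idempotence]
= S ∨ ¬Q ∧ Q   [De Morgan]
= S   [complement / identity]
This depends on S, so it is not a constant.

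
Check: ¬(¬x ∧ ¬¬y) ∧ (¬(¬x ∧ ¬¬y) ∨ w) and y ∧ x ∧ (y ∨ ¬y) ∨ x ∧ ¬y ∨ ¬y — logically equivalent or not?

Yes

E1: ¬(¬x ∧ ¬¬y) ∧ (¬(¬x ∧ ¬¬y) ∨ w)
    = ¬(¬x ∧ ¬¬y)   (absorption)
    = x ∨ ¬y   (De Morgan)
E2: y ∧ x ∧ (y ∨ ¬y) ∨ x ∧ ¬y ∨ ¬y
    = y ∧ x ∨ x ∧ ¬y ∨ ¬y   (complement / identity)
    = x ∨ ¬y   (distribution)
Both reduce to x ∨ ¬y, so they are equivalent.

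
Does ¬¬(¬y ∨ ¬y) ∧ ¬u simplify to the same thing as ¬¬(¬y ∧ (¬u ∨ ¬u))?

Yes

E1: ¬¬(¬y ∨ ¬y) ∧ ¬u
    = (¬y ∨ ¬y) ∧ ¬u   (double negation)
    = ¬y ∧ ¬u   (idempotence)
E2: ¬¬(¬y ∧ (¬u ∨ ¬u))
    = ¬¬(¬y ∧ ¬u)   (idempotence)
    = ¬y ∧ ¬u   (double negation)
Both reduce to ¬y ∧ ¬u, so they are equivalent.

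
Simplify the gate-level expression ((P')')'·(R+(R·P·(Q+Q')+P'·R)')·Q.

((P')')'·(R+(R·P·(Q+Q')+P'·R)')·Q
= P'·(R+(R·P·(Q+Q')+P'·R)')·Q   [double negation]
= P'·(R+(R·P+P'·R)')·Q   [complement / identity]
= P'·(R+R')·Q   [distribution]
= P'·Q   [complement / identity]

P'·Q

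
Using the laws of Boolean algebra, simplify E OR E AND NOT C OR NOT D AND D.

E OR E AND NOT C OR NOT D AND D
= E OR NOT D AND D   (absorption)
= E   (complement / identity)

E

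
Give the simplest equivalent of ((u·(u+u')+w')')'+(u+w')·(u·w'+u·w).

((u·(u+u')+w')')'+(u+w')·(u·w'+u·w)
= ((u+w')')'+(u+w')·(u·w'+u·w)   (complement / identity)
= u+w'+(u+w')·(u·w'+u·w)   (double negation)
= u+w'+(u+w')·u   (distribution)
= u+w'   (absorption)

u+w'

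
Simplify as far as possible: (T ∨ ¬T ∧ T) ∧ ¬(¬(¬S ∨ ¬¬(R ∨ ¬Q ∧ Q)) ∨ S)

(T ∨ ¬T ∧ T) ∧ ¬(¬(¬S ∨ ¬¬(R ∨ ¬Q ∧ Q)) ∨ S)
= T ∧ ¬(¬(¬S ∨ ¬¬(R ∨ ¬Q ∧ Q)) ∨ S)
= T ∧ ¬(¬(¬S ∨ ¬¬R) ∨ S)
= T ∧ ¬(S ∧ ¬R ∨ S)
= T ∧ ¬S

T ∧ ¬S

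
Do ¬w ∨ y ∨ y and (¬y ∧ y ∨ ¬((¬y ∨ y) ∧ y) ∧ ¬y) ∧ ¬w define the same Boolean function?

E1: ¬w ∨ y ∨ y
    = ¬w ∨ y   — idempotence
E2: (¬y ∧ y ∨ ¬((¬y ∨ y) ∧ y) ∧ ¬y) ∧ ¬w
    = (¬y ∧ y ∨ ¬y ∧ ¬y) ∧ ¬w   — complement / identity
    = ¬y ∧ ¬w   — distribution
These differ: at w=0, y=1, E1 = 1 but E2 = 0.

No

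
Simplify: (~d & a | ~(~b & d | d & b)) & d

(~d & a | ~(~b & d | d & b)) & d
= (~d & a | ~d) & d   [distribution]
= ~d & d   [absorption]
= 0   [complement]

0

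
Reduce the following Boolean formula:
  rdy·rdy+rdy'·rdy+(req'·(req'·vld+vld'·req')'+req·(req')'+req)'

rdy+req'

rdy·rdy+rdy'·rdy+(req'·(req'·vld+vld'·req')'+req·(req')'+req)'
= rdy+(req'·(req'·vld+vld'·req')'+req·(req')'+req)'
= rdy+(req'·(req')'+req·(req')'+req)'
= rdy+(req'·req+req·(req')'+req)'
= rdy+(req'·req+req·req+req)'
= rdy+(req+req)'
= rdy+req'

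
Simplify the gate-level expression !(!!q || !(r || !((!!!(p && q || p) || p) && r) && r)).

!q && r

!(!!q || !(r || !((!!!(p && q || p) || p) && r) && r))
= !(!!q || !(r || !((!(p && q || p) || p) && r) && r))   — double negation
= !q && (r || !((!(p && q || p) || p) && r) && r)   — De Morgan
= !q && (r || !((!p || p) && r) && r)   — absorption
= !q && (r || !r && r)   — complement / identity
= !q && r   — complement / identity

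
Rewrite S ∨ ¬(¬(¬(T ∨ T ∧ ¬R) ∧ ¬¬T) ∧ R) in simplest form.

S ∨ ¬R

S ∨ ¬(¬(¬(T ∨ T ∧ ¬R) ∧ ¬¬T) ∧ R)
= S ∨ ¬((T ∨ T ∧ ¬R ∨ ¬T) ∧ R)   [De Morgan]
= S ∨ ¬((T ∨ ¬T) ∧ R)   [absorption]
= S ∨ ¬R   [complement / identity]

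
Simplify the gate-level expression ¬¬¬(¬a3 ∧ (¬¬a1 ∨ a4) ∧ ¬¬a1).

¬¬¬(¬a3 ∧ (¬¬a1 ∨ a4) ∧ ¬¬a1)
= ¬¬¬(¬a3 ∧ ¬¬a1)   (absorption)
= ¬(¬a3 ∧ ¬¬a1)   (double negation)
= a3 ∨ ¬a1   (De Morgan)

a3 ∨ ¬a1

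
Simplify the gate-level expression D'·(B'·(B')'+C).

D'·(B'·(B')'+C)
= D'·(B'·B+C)
= D'·C

D'·C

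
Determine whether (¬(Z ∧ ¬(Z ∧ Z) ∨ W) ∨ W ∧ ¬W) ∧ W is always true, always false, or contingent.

always false

(¬(Z ∧ ¬(Z ∧ Z) ∨ W) ∨ W ∧ ¬W) ∧ W
= (¬(Z ∧ ¬Z ∨ W) ∨ W ∧ ¬W) ∧ W   [idempotence]
= ¬(Z ∧ ¬Z ∨ W) ∧ W   [complement / identity]
= ¬W ∧ W   [complement / identity]
= False   [complement]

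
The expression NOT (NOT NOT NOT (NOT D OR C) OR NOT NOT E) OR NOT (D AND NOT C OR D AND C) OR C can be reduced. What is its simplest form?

NOT (NOT NOT NOT (NOT D OR C) OR NOT NOT E) OR NOT (D AND NOT C OR D AND C) OR C
= NOT (NOT (NOT D OR C) OR NOT NOT E) OR NOT (D AND NOT C OR D AND C) OR C
= (NOT D OR C) AND NOT E OR NOT (D AND NOT C OR D AND C) OR C
= (NOT D OR C) AND NOT E OR NOT D OR C
= NOT D OR C

NOT D OR C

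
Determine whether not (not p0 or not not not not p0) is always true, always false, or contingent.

always false

not (not p0 or not not not not p0)
= not (not p0 or not not p0)   (double negation)
= p0 and not p0   (De Morgan)
= False   (complement)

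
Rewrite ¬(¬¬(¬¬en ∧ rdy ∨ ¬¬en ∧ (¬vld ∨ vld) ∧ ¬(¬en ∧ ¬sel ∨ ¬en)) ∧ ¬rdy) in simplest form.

¬(¬¬(¬¬en ∧ rdy ∨ ¬¬en ∧ (¬vld ∨ vld) ∧ ¬(¬en ∧ ¬sel ∨ ¬en)) ∧ ¬rdy)
= ¬(¬¬(¬¬en ∧ rdy ∨ ¬¬en ∧ (¬vld ∨ vld) ∧ ¬¬en) ∧ ¬rdy)   (absorption)
= ¬(¬¬en ∧ rdy ∨ ¬¬en ∧ (¬vld ∨ vld) ∧ ¬¬en) ∨ rdy   (De Morgan)
= ¬(¬¬en ∧ rdy ∨ ¬¬en ∧ ¬¬en) ∨ rdy   (complement / identity)
= ¬(¬¬en ∧ rdy ∨ ¬¬en) ∨ rdy   (idempotence)
= ¬¬¬en ∨ rdy   (absorption)
= ¬en ∨ rdy   (double negation)

¬en ∨ rdy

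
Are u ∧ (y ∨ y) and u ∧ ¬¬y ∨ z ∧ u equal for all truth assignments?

E1: u ∧ (y ∨ y)
    = u ∧ y   (idempotence)
E2: u ∧ ¬¬y ∨ z ∧ u
    = u ∧ y ∨ z ∧ u   (double negation)
    = (y ∨ z) ∧ u   (distribution)
These differ: at u=1, y=0, z=1, E1 = 0 but E2 = 1.

No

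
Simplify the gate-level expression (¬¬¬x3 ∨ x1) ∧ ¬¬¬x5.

(¬x3 ∨ x1) ∧ ¬x5

(¬¬¬x3 ∨ x1) ∧ ¬¬¬x5
= (¬¬¬x3 ∨ x1) ∧ ¬x5   [double negation]
= (¬x3 ∨ x1) ∧ ¬x5   [double negation]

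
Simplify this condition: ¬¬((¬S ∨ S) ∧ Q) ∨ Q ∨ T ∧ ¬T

¬¬((¬S ∨ S) ∧ Q) ∨ Q ∨ T ∧ ¬T
= ¬¬((¬S ∨ S) ∧ Q) ∨ Q   (complement / identity)
= (¬S ∨ S) ∧ Q ∨ Q   (double negation)
= Q ∨ Q   (complement / identity)
= Q   (idempotence)

Q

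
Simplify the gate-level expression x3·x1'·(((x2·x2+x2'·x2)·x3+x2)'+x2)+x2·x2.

x3·x1'·(((x2·x2+x2'·x2)·x3+x2)'+x2)+x2·x2
= x3·x1'·(((x2·x2+x2'·x2)·x3+x2)'+x2)+x2   (idempotence)
= x3·x1'·((x2·x3+x2)'+x2)+x2   (distribution)
= x3·x1'·(x2'+x2)+x2   (absorption)
= x3·x1'+x2   (complement / identity)

x3·x1'+x2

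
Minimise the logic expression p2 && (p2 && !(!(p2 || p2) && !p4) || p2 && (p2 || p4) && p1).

p2

p2 && (p2 && !(!(p2 || p2) && !p4) || p2 && (p2 || p4) && p1)
= p2 && (p2 && (p2 || p2 || p4) || p2 && (p2 || p4) && p1)   (De Morgan)
= p2 && (p2 && (p2 || p4) || p2 && (p2 || p4) && p1)   (idempotence)
= p2 && p2 && (p2 || p4)   (absorption)
= p2 && p2   (absorption)
= p2   (idempotence)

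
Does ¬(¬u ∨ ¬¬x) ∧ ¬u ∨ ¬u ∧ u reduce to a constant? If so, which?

¬(¬u ∨ ¬¬x) ∧ ¬u ∨ ¬u ∧ u
= u ∧ ¬x ∧ ¬u ∨ ¬u ∧ u   — De Morgan
= (u ∧ ¬x ∨ u) ∧ ¬u   — distribution
= u ∧ ¬u   — absorption
= False   — complement

yes, False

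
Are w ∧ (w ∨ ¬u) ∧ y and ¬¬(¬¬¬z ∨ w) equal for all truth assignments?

E1: w ∧ (w ∨ ¬u) ∧ y
    = w ∧ y   — absorption
E2: ¬¬(¬¬¬z ∨ w)
    = ¬¬¬z ∨ w   — double negation
    = ¬z ∨ w   — double negation
These differ: at u=1, w=0, y=0, z=0, E1 = 0 but E2 = 1.

No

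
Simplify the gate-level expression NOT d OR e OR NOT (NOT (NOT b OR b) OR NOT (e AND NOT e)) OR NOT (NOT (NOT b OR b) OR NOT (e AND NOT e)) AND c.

NOT d OR e

NOT d OR e OR NOT (NOT (NOT b OR b) OR NOT (e AND NOT e)) OR NOT (NOT (NOT b OR b) OR NOT (e AND NOT e)) AND c
= NOT d OR e OR NOT (NOT (NOT b OR b) OR NOT (e AND NOT e))   — absorption
= NOT d OR e OR (NOT b OR b) AND e AND NOT e   — De Morgan
= NOT d OR e OR e AND NOT e   — complement / identity
= NOT d OR e   — complement / identity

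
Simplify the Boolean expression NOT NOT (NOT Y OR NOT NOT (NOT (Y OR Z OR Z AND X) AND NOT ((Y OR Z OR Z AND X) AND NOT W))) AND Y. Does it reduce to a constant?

FALSE

NOT NOT (NOT Y OR NOT NOT (NOT (Y OR Z OR Z AND X) AND NOT ((Y OR Z OR Z AND X) AND NOT W))) AND Y
= NOT NOT (NOT Y OR NOT (Y OR Z OR Z AND X OR (Y OR Z OR Z AND X) AND NOT W)) AND Y   — De Morgan
= NOT NOT (NOT Y OR NOT (Y OR Z OR Z AND X)) AND Y   — absorption
= NOT (Y AND (Y OR Z OR Z AND X)) AND Y   — De Morgan
= NOT (Y AND (Y OR Z)) AND Y   — absorption
= NOT Y AND Y   — absorption
= FALSE   — complement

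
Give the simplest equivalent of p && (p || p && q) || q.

p || q

p && (p || p && q) || q
= p && p || q   — absorption
= p || q   — idempotence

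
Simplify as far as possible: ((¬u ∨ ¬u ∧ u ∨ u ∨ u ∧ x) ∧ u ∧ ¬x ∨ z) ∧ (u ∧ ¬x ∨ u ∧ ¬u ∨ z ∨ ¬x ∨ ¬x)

u ∧ ¬x ∨ z

((¬u ∨ ¬u ∧ u ∨ u ∨ u ∧ x) ∧ u ∧ ¬x ∨ z) ∧ (u ∧ ¬x ∨ u ∧ ¬u ∨ z ∨ ¬x ∨ ¬x)
= ((¬u ∨ ¬u ∧ u ∨ u ∨ u ∧ x) ∧ u ∧ ¬x ∨ z) ∧ (u ∧ ¬x ∨ z ∨ ¬x ∨ ¬x)   — complement / identity
= ((¬u ∨ ¬u ∧ u ∨ u) ∧ u ∧ ¬x ∨ z) ∧ (u ∧ ¬x ∨ z ∨ ¬x ∨ ¬x)   — absorption
= ((¬u ∨ u) ∧ u ∧ ¬x ∨ z) ∧ (u ∧ ¬x ∨ z ∨ ¬x ∨ ¬x)   — complement / identity
= (u ∧ ¬x ∨ z) ∧ (u ∧ ¬x ∨ z ∨ ¬x ∨ ¬x)   — complement / identity
= (u ∧ ¬x ∨ z) ∧ (u ∧ ¬x ∨ z ∨ ¬x)   — idempotence
= u ∧ ¬x ∨ z   — absorption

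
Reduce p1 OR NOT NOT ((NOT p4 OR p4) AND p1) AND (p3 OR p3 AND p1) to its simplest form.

p1

p1 OR NOT NOT ((NOT p4 OR p4) AND p1) AND (p3 OR p3 AND p1)
= p1 OR NOT NOT ((NOT p4 OR p4) AND p1) AND p3   — absorption
= p1 OR NOT NOT p1 AND p3   — complement / identity
= p1 OR p1 AND p3   — double negation
= p1   — absorption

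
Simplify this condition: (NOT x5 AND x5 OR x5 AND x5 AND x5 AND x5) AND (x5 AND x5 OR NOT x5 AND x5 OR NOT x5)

x5

(NOT x5 AND x5 OR x5 AND x5 AND x5 AND x5) AND (x5 AND x5 OR NOT x5 AND x5 OR NOT x5)
= (NOT x5 AND x5 OR x5 AND x5 AND x5 AND x5) AND (x5 OR NOT x5)   — distribution
= (NOT x5 AND x5 OR x5 AND x5) AND (x5 OR NOT x5)   — idempotence
= x5 AND (x5 OR NOT x5)   — distribution
= x5   — complement / identity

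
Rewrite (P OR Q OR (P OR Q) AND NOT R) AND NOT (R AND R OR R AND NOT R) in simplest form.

(P OR Q) AND NOT R

(P OR Q OR (P OR Q) AND NOT R) AND NOT (R AND R OR R AND NOT R)
= (P OR Q) AND NOT (R AND R OR R AND NOT R)   — absorption
= (P OR Q) AND NOT R   — distribution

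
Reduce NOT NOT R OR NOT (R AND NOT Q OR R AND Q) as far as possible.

NOT NOT R OR NOT (R AND NOT Q OR R AND Q)
= NOT NOT R OR NOT R   — distribution
= R OR NOT R   — double negation
= TRUE   — complement

TRUE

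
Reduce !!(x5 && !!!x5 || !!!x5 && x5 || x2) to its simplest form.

x2

!!(x5 && !!!x5 || !!!x5 && x5 || x2)
= !!(x5 && !!!x5 || !x5 && x5 || x2)   (double negation)
= !!(x5 && !x5 || !x5 && x5 || x2)   (double negation)
= x5 && !x5 || !x5 && x5 || x2   (double negation)
= x5 && !x5 || x2   (complement / identity)
= x2   (complement / identity)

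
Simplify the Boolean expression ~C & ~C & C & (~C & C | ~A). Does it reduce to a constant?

~C & ~C & C & (~C & C | ~A)
= ~C & C & (~C & C | ~A)
= ~C & C
= 0

0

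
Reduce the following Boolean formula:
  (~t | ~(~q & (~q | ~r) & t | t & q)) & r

~t & r

(~t | ~(~q & (~q | ~r) & t | t & q)) & r
= (~t | ~(~q & t | t & q)) & r   (absorption)
= (~t | ~t) & r   (distribution)
= ~t & r   (idempotence)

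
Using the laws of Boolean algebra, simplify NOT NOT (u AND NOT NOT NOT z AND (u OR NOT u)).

NOT NOT (u AND NOT NOT NOT z AND (u OR NOT u))
= NOT NOT (u AND NOT NOT NOT z)   [complement / identity]
= NOT NOT (u AND NOT z)   [double negation]
= u AND NOT z   [double negation]

u AND NOT z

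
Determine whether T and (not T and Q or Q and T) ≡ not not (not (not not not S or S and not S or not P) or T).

No

E1: T and (not T and Q or Q and T)
    = T and Q   [distribution]
E2: not not (not (not not not S or S and not S or not P) or T)
    = not (not not not S or S and not S or not P) or T   [double negation]
    = not (not not not S or not P) or T   [complement / identity]
    = not (not S or not P) or T   [double negation]
    = S and P or T   [De Morgan]
These differ: at P=0, Q=0, S=1, T=1, E1 = 0 but E2 = 1.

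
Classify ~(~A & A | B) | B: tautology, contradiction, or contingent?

~(~A & A | B) | B
= ~B | B   — complement / identity
= 1   — complement

tautology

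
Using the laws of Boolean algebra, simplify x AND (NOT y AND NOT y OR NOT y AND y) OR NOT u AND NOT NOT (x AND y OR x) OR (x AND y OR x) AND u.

x AND (NOT y AND NOT y OR NOT y AND y) OR NOT u AND NOT NOT (x AND y OR x) OR (x AND y OR x) AND u
= x AND NOT y OR NOT u AND NOT NOT (x AND y OR x) OR (x AND y OR x) AND u   [distribution]
= x AND NOT y OR NOT u AND (x AND y OR x) OR (x AND y OR x) AND u   [double negation]
= x AND NOT y OR x AND y OR x   [distribution]
= x AND NOT y OR x   [absorption]
= x   [absorption]

x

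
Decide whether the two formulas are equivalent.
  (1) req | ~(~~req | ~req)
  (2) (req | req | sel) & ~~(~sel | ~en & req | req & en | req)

Yes

E1: req | ~(~~req | ~req)
    = req | ~req & req   (De Morgan)
    = req   (complement / identity)
E2: (req | req | sel) & ~~(~sel | ~en & req | req & en | req)
    = (req | req | sel) & (~sel | ~en & req | req & en | req)   (double negation)
    = (req | req | sel) & (~sel | req | req)   (distribution)
    = req | req | sel & ~sel   (distribution)
    = req | sel & ~sel   (idempotence)
    = req   (complement / identity)
Both reduce to req, so they are equivalent.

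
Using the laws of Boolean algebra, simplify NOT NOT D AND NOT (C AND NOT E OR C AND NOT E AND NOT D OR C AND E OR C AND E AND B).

NOT NOT D AND NOT (C AND NOT E OR C AND NOT E AND NOT D OR C AND E OR C AND E AND B)
= NOT NOT D AND NOT (C AND NOT E OR C AND E OR C AND E AND B)   [absorption]
= NOT NOT D AND NOT (C AND NOT E OR C AND E)   [absorption]
= NOT NOT D AND NOT C   [distribution]
= D AND NOT C   [double negation]

D AND NOT C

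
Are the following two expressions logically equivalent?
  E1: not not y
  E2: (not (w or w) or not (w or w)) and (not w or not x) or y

No

E1: not not y
    = y
E2: (not (w or w) or not (w or w)) and (not w or not x) or y
    = not (w or w) and (not w or not x) or y
    = not w and (not w or not x) or y
    = not w or y
These differ: at w=0, x=0, y=0, E1 = 0 but E2 = 1.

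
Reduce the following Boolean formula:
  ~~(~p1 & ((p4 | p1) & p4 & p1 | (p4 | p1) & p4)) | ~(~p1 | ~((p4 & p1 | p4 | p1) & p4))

p4

~~(~p1 & ((p4 | p1) & p4 & p1 | (p4 | p1) & p4)) | ~(~p1 | ~((p4 & p1 | p4 | p1) & p4))
= ~~(~p1 & ((p4 | p1) & p4 & p1 | (p4 | p1) & p4)) | p1 & (p4 & p1 | p4 | p1) & p4   [De Morgan]
= ~~(~p1 & (p4 | p1) & p4) | p1 & (p4 & p1 | p4 | p1) & p4   [absorption]
= ~~(~p1 & (p4 | p1) & p4) | p1 & (p4 | p1) & p4   [absorption]
= ~p1 & (p4 | p1) & p4 | p1 & (p4 | p1) & p4   [double negation]
= (p4 | p1) & p4   [distribution]
= p4   [absorption]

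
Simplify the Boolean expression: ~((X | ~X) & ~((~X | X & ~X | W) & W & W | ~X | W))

~X | W

~((X | ~X) & ~((~X | X & ~X | W) & W & W | ~X | W))
= ~~((~X | X & ~X | W) & W & W | ~X | W)
= ~~((~X | W) & W & W | ~X | W)
= ~~((~X | W) & W | ~X | W)
= (~X | W) & W | ~X | W
= ~X | W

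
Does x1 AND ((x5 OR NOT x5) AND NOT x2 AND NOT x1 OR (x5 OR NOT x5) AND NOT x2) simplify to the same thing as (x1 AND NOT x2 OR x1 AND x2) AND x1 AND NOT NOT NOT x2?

E1: x1 AND ((x5 OR NOT x5) AND NOT x2 AND NOT x1 OR (x5 OR NOT x5) AND NOT x2)
    = x1 AND (x5 OR NOT x5) AND NOT x2   — absorption
    = x1 AND NOT x2   — complement / identity
E2: (x1 AND NOT x2 OR x1 AND x2) AND x1 AND NOT NOT NOT x2
    = x1 AND x1 AND NOT NOT NOT x2   — distribution
    = x1 AND NOT NOT NOT x2   — idempotence
    = x1 AND NOT x2   — double negation
Both reduce to x1 AND NOT x2, so they are equivalent.

Yes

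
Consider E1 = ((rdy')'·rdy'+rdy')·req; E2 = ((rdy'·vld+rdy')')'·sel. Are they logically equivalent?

E1: ((rdy')'·rdy'+rdy')·req
    = (rdy·rdy'+rdy')·req   [double negation]
    = rdy'·req   [complement / identity]
E2: ((rdy'·vld+rdy')')'·sel
    = ((rdy')')'·sel   [absorption]
    = rdy'·sel   [double negation]
These differ: at rdy=0, req=1, sel=0, vld=1, E1 = 1 but E2 = 0.

No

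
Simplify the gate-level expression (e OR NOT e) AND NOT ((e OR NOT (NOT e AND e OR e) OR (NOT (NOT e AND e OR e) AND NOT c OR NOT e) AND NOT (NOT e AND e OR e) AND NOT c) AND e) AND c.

NOT e AND c

(e OR NOT e) AND NOT ((e OR NOT (NOT e AND e OR e) OR (NOT (NOT e AND e OR e) AND NOT c OR NOT e) AND NOT (NOT e AND e OR e) AND NOT c) AND e) AND c
= (e OR NOT e) AND NOT ((e OR NOT (NOT e AND e OR e) OR NOT (NOT e AND e OR e) AND NOT c) AND e) AND c
= (e OR NOT e) AND NOT ((e OR NOT (NOT e AND e OR e)) AND e) AND c
= (e OR NOT e) AND NOT ((e OR NOT e) AND e) AND c
= (e OR NOT e) AND NOT e AND c
= NOT e AND c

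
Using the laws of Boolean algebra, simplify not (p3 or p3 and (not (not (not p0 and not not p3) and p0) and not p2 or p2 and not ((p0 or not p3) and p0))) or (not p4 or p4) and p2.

not (p3 or p3 and (not (not (not p0 and not not p3) and p0) and not p2 or p2 and not ((p0 or not p3) and p0))) or (not p4 or p4) and p2
= not (p3 or p3 and (not ((p0 or not p3) and p0) and not p2 or p2 and not ((p0 or not p3) and p0))) or (not p4 or p4) and p2
= not (p3 or p3 and not ((p0 or not p3) and p0)) or (not p4 or p4) and p2
= not (p3 or p3 and not p0) or (not p4 or p4) and p2
= not (p3 or p3 and not p0) or p2
= not p3 or p2

not p3 or p2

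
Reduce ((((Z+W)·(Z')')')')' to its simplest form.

Z'

((((Z+W)·(Z')')')')'
= ((((Z+W)·Z)')')'   — double negation
= ((Z+W)·Z)'   — double negation
= Z'   — absorption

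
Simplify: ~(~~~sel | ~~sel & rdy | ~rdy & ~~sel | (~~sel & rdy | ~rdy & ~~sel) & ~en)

~(~~~sel | ~~sel & rdy | ~rdy & ~~sel | (~~sel & rdy | ~rdy & ~~sel) & ~en)
= ~(~sel | ~~sel & rdy | ~rdy & ~~sel | (~~sel & rdy | ~rdy & ~~sel) & ~en)   — double negation
= ~(~sel | ~~sel & rdy | ~rdy & ~~sel)   — absorption
= ~(~sel | ~~sel)   — distribution
= sel & ~sel   — De Morgan
= 0   — complement

0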